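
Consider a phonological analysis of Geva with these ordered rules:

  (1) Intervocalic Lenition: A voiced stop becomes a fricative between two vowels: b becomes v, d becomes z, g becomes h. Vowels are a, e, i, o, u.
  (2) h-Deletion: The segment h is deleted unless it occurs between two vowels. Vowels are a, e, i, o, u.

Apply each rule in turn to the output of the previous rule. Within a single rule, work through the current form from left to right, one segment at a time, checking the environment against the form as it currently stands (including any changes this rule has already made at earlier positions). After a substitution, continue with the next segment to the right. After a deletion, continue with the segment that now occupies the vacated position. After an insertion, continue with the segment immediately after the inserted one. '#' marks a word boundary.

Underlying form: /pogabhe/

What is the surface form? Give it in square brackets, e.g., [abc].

[pohabe]

(1) Intervocalic Lenition: [pogabhe] → [pohabhe]
(2) h-Deletion: [pohabhe] → [pohabe]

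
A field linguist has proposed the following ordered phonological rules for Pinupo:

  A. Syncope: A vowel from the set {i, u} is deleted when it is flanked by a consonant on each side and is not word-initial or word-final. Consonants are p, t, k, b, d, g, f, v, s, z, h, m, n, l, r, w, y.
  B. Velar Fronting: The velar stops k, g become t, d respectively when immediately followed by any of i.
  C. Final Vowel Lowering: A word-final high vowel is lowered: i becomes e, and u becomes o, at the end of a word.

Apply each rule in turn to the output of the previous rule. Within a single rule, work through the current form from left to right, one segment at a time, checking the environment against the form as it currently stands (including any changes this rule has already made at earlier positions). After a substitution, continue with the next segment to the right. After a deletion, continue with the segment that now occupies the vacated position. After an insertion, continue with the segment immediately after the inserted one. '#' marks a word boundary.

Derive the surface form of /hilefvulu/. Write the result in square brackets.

A Syncope: [hilefvulu] → [hlefvlu]
B Velar Fronting: no change — [hlefvlu]
C Final Vowel Lowering: [hlefvlu] → [hlefvlo]

[hlefvlo]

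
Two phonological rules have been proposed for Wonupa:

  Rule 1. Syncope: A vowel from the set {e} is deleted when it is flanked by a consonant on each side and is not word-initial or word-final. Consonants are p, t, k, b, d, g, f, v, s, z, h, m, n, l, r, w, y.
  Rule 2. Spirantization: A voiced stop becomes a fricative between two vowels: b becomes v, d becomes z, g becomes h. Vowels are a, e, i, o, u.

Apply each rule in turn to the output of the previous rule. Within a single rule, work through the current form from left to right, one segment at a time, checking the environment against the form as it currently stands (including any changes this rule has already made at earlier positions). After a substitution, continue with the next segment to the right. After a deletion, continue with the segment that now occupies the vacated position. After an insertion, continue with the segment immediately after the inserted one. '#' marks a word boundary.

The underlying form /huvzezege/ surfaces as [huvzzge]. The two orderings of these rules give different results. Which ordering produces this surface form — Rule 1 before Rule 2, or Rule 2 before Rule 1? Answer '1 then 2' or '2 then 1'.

1 then 2

Order 1 then 2:
  1 Syncope: [huvzezege] → [huvzzge]
  2 Spirantization: no change — [huvzzge]
  result: [huvzzge]
Order 2 then 1:
  2 Spirantization: [huvzezege] → [huvzezehe]
  1 Syncope: [huvzezehe] → [huvzzhe]
  result: [huvzzhe]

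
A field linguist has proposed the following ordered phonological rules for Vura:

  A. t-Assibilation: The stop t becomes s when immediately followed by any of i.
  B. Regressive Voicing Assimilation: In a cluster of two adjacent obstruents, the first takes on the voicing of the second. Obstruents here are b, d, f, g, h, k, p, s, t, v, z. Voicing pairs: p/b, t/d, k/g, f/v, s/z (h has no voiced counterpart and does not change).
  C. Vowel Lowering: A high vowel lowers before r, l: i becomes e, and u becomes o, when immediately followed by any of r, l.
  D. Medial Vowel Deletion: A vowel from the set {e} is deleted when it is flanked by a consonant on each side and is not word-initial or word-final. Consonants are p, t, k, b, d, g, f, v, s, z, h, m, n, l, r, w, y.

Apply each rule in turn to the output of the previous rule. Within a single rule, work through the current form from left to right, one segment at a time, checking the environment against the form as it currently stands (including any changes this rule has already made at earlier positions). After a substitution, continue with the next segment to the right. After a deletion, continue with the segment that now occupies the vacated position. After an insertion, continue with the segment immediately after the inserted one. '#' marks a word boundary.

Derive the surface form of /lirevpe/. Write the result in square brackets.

[lrfpe]

A t-Assibilation: no change — [lirevpe]
B Regressive Voicing Assimilation: [lirevpe] → [lirefpe]
C Vowel Lowering: [lirefpe] → [lerefpe]
D Medial Vowel Deletion: [lerefpe] → [lrfpe]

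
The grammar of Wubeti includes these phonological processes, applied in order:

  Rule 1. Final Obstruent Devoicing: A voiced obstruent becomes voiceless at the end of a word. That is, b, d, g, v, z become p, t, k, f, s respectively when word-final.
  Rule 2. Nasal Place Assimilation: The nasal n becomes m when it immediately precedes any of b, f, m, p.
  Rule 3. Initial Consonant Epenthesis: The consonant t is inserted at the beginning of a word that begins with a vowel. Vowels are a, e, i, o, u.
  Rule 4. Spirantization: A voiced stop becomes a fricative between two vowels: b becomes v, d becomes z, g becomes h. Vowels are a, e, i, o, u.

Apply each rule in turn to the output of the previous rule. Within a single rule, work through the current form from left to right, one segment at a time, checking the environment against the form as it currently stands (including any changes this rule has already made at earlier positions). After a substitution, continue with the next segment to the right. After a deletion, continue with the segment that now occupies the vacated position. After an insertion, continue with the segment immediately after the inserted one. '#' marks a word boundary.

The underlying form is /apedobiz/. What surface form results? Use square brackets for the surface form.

Rule 1 Final Obstruent Devoicing: [apedobiz] → [apedobis]
Rule 2 Nasal Place Assimilation: no change — [apedobis]
Rule 3 Initial Consonant Epenthesis: [apedobis] → [tapedobis]
Rule 4 Spirantization: [tapedobis] → [tapezovis]

[tapezovis]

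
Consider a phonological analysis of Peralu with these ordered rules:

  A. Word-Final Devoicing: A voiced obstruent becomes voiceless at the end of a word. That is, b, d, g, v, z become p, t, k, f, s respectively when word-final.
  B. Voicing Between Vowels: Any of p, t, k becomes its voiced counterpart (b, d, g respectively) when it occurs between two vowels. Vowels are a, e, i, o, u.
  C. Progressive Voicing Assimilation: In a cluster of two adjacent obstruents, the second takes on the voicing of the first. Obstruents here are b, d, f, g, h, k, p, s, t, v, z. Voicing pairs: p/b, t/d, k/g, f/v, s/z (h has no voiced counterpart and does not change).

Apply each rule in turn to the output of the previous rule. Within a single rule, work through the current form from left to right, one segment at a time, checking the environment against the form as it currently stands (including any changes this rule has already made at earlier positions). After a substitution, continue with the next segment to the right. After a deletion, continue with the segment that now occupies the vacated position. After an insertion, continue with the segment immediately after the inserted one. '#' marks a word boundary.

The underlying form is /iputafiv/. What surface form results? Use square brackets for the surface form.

[ibudafif]

A Word-Final Devoicing: [iputafiv] → [iputafif]
B Voicing Between Vowels: [iputafif] → [ibudafif]
C Progressive Voicing Assimilation: no change — [ibudafif]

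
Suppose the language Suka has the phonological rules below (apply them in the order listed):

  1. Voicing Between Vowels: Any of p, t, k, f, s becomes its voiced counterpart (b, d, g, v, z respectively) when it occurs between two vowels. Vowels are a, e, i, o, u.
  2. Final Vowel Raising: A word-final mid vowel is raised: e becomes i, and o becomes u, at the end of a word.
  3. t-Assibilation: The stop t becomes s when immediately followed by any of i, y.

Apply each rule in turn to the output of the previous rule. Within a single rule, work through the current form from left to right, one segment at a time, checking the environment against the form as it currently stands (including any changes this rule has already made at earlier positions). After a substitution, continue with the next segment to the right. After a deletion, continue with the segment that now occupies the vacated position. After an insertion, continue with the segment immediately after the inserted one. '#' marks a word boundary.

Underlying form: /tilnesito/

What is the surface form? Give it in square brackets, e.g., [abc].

[silnezidu]

1 Voicing Between Vowels: [tilnesito] → [tilnezido]
2 Final Vowel Raising: [tilnezido] → [tilnezidu]
3 t-Assibilation: [tilnezidu] → [silnezidu]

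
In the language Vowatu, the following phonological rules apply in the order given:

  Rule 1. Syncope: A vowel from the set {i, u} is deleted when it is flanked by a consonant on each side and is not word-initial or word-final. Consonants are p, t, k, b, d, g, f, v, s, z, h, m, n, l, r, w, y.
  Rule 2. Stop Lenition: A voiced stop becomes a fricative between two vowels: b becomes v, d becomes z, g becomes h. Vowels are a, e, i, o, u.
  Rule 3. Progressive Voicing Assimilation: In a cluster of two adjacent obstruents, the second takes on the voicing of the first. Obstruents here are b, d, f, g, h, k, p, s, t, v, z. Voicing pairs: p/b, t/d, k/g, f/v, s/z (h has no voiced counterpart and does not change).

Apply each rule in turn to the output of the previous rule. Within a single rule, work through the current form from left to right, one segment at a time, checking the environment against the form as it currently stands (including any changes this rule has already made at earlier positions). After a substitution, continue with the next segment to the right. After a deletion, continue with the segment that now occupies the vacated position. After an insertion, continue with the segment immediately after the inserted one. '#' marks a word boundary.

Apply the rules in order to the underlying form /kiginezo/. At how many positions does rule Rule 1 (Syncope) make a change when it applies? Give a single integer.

2

Rule 1 Syncope: [kiginezo] → [kgnezo]
Rule 2 Stop Lenition: no change — [kgnezo]
Rule 3 Progressive Voicing Assimilation: [kgnezo] → [kknezo]
Rule Rule 1 changed 2 position(s).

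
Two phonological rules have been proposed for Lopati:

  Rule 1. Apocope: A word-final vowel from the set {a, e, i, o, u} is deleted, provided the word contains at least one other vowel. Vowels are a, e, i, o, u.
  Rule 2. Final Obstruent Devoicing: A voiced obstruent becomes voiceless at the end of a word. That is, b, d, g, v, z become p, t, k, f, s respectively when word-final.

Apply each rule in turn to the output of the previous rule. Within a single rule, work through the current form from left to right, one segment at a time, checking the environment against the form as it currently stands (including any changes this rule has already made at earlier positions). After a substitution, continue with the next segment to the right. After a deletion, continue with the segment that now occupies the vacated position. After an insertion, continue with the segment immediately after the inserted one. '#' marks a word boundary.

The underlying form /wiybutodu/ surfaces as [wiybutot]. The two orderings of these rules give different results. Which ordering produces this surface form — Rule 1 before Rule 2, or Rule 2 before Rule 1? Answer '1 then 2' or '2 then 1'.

Order 1 then 2:
  1 Apocope: [wiybutodu] → [wiybutod]
  2 Final Obstruent Devoicing: [wiybutod] → [wiybutot]
  result: [wiybutot]
Order 2 then 1:
  2 Final Obstruent Devoicing: no change — [wiybutodu]
  1 Apocope: [wiybutodu] → [wiybutod]
  result: [wiybutod]

1 then 2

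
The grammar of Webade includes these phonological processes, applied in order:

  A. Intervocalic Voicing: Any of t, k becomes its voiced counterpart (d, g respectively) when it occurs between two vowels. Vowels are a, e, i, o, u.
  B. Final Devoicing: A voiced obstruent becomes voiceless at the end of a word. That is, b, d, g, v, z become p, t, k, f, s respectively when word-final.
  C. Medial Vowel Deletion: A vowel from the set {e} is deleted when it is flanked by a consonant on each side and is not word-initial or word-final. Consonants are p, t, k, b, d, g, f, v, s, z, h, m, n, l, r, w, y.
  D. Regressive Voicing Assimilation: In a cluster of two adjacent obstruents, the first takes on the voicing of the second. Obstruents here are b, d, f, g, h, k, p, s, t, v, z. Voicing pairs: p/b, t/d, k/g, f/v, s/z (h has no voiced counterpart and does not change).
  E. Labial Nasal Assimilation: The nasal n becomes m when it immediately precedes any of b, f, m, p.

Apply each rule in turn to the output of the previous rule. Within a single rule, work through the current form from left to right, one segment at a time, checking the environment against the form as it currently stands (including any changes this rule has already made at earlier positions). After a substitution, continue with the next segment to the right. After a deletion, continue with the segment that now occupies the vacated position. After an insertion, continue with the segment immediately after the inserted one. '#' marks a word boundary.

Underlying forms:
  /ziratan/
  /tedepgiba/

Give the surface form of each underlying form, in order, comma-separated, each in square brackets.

[ziradan], [dtbgiba]

/ziratan/:
  A Intervocalic Voicing: [ziratan] → [ziradan]
  B Final Devoicing: no change — [ziradan]
  C Medial Vowel Deletion: no change — [ziradan]
  D Regressive Voicing Assimilation: no change — [ziradan]
  E Labial Nasal Assimilation: no change — [ziradan]
/tedepgiba/:
  A Intervocalic Voicing: no change — [tedepgiba]
  B Final Devoicing: no change — [tedepgiba]
  C Medial Vowel Deletion: [tedepgiba] → [tdpgiba]
  D Regressive Voicing Assimilation: [tdpgiba] → [dtbgiba]
  E Labial Nasal Assimilation: no change — [dtbgiba]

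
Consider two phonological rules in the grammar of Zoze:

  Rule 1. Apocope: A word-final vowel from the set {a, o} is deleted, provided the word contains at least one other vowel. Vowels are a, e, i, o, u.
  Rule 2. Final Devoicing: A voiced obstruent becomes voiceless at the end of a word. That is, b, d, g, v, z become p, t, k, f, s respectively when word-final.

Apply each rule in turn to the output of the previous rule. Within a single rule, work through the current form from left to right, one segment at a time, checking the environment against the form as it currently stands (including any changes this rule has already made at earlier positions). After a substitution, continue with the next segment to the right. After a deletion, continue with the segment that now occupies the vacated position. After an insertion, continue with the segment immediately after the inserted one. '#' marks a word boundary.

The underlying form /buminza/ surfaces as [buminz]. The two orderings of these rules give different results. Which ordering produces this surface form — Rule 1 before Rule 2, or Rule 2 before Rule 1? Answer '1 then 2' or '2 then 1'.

Order 1 then 2:
  1 Apocope: [buminza] → [buminz]
  2 Final Devoicing: [buminz] → [bumins]
  result: [bumins]
Order 2 then 1:
  2 Final Devoicing: no change — [buminza]
  1 Apocope: [buminza] → [buminz]
  result: [buminz]

2 then 1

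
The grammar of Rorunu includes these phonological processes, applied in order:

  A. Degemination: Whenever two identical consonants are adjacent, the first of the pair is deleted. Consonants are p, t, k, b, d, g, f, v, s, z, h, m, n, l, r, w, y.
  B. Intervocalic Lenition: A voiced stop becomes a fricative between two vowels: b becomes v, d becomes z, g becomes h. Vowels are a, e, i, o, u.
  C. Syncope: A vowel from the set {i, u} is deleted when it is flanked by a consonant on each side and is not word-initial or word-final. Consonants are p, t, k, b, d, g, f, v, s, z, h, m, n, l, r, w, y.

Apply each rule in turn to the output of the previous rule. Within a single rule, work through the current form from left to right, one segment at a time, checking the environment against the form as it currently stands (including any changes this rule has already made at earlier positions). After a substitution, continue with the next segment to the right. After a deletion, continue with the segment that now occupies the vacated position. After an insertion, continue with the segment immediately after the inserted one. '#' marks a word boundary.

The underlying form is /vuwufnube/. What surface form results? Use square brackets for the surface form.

[vwfnve]

A Degemination: no change — [vuwufnube]
B Intervocalic Lenition: [vuwufnube] → [vuwufnuve]
C Syncope: [vuwufnuve] → [vwfnve]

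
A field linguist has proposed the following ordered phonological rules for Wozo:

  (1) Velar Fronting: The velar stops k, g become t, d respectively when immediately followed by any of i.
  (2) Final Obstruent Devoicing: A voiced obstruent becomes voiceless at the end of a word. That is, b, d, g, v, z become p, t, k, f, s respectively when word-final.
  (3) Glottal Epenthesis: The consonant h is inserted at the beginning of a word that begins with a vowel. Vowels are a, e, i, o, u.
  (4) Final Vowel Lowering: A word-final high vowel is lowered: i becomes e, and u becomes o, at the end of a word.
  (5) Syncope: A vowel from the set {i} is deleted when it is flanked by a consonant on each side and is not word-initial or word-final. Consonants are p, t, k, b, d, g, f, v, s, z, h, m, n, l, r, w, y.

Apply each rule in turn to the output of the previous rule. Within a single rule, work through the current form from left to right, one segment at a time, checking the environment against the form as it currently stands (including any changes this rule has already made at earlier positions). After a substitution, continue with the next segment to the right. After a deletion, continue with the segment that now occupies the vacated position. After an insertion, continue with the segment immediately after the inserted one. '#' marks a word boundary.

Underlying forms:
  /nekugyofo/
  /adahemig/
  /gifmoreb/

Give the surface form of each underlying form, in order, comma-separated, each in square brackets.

[nekugyofo], [hadahemk], [dfmorep]

/nekugyofo/:
  (1) Velar Fronting: no change — [nekugyofo]
  (2) Final Obstruent Devoicing: no change — [nekugyofo]
  (3) Glottal Epenthesis: no change — [nekugyofo]
  (4) Final Vowel Lowering: no change — [nekugyofo]
  (5) Syncope: no change — [nekugyofo]
/adahemig/:
  (1) Velar Fronting: no change — [adahemig]
  (2) Final Obstruent Devoicing: [adahemig] → [adahemik]
  (3) Glottal Epenthesis: [adahemik] → [hadahemik]
  (4) Final Vowel Lowering: no change — [hadahemik]
  (5) Syncope: [hadahemik] → [hadahemk]
/gifmoreb/:
  (1) Velar Fronting: [gifmoreb] → [difmoreb]
  (2) Final Obstruent Devoicing: [difmoreb] → [difmorep]
  (3) Glottal Epenthesis: no change — [difmorep]
  (4) Final Vowel Lowering: no change — [difmorep]
  (5) Syncope: [difmorep] → [dfmorep]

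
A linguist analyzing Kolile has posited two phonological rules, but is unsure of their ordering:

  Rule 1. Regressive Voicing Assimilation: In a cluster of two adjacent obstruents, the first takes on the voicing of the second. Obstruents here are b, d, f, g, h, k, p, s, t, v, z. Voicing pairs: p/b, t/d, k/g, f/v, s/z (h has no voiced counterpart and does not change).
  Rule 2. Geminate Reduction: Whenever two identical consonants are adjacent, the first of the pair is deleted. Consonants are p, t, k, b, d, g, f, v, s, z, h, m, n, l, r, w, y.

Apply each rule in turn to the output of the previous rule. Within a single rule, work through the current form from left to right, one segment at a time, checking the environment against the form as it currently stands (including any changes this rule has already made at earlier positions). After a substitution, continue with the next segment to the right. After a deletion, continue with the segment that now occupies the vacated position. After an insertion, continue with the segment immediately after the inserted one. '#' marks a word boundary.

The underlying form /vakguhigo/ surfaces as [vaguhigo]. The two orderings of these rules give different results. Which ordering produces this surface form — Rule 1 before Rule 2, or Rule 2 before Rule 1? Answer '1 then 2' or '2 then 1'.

1 then 2

Order 1 then 2:
  1 Regressive Voicing Assimilation: [vakguhigo] → [vagguhigo]
  2 Geminate Reduction: [vagguhigo] → [vaguhigo]
  result: [vaguhigo]
Order 2 then 1:
  2 Geminate Reduction: no change — [vakguhigo]
  1 Regressive Voicing Assimilation: [vakguhigo] → [vagguhigo]
  result: [vagguhigo]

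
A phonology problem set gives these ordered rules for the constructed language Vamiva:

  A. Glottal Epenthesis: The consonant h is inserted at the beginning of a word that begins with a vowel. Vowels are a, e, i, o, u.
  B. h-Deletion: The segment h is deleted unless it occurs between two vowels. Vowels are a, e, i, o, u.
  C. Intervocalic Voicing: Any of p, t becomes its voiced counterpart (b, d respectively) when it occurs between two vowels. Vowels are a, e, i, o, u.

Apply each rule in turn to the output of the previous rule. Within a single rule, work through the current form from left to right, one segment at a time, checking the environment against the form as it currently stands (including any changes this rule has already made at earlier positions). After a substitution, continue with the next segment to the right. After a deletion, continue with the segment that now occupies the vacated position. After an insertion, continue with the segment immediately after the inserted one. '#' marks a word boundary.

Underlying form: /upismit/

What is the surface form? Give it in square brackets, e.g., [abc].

A Glottal Epenthesis: [upismit] → [hupismit]
B h-Deletion: [hupismit] → [upismit]
C Intervocalic Voicing: [upismit] → [ubismit]

[ubismit]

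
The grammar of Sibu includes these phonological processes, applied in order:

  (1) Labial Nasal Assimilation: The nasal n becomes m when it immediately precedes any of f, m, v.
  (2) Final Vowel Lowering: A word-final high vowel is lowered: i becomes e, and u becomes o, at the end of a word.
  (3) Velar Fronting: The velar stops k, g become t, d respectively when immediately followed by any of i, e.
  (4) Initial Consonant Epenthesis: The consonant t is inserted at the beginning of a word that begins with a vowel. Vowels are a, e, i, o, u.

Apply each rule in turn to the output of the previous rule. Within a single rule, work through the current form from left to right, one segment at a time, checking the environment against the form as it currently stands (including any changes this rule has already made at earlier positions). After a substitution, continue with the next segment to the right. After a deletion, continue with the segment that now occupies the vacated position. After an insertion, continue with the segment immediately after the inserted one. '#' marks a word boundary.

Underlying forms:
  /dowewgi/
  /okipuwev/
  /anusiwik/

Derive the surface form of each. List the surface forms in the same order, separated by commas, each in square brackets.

[dowewde], [totipuwev], [tanusiwik]

/dowewgi/:
  (1) Labial Nasal Assimilation: no change — [dowewgi]
  (2) Final Vowel Lowering: [dowewgi] → [dowewge]
  (3) Velar Fronting: [dowewge] → [dowewde]
  (4) Initial Consonant Epenthesis: no change — [dowewde]
/okipuwev/:
  (1) Labial Nasal Assimilation: no change — [okipuwev]
  (2) Final Vowel Lowering: no change — [okipuwev]
  (3) Velar Fronting: [okipuwev] → [otipuwev]
  (4) Initial Consonant Epenthesis: [otipuwev] → [totipuwev]
/anusiwik/:
  (1) Labial Nasal Assimilation: no change — [anusiwik]
  (2) Final Vowel Lowering: no change — [anusiwik]
  (3) Velar Fronting: no change — [anusiwik]
  (4) Initial Consonant Epenthesis: [anusiwik] → [tanusiwik]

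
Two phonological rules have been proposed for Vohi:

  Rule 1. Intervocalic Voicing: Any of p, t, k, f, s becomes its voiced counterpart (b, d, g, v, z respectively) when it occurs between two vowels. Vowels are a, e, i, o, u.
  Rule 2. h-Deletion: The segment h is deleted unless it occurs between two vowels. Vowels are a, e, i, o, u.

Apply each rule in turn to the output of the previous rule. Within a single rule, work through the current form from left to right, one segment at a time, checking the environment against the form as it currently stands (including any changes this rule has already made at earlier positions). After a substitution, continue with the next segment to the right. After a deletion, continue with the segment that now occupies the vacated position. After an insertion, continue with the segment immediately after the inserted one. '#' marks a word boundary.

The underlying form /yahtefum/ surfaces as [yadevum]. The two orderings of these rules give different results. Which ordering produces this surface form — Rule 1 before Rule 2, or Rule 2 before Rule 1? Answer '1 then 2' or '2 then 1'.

2 then 1

Order 1 then 2:
  1 Intervocalic Voicing: [yahtefum] → [yahtevum]
  2 h-Deletion: [yahtevum] → [yatevum]
  result: [yatevum]
Order 2 then 1:
  2 h-Deletion: [yahtefum] → [yatefum]
  1 Intervocalic Voicing: [yatefum] → [yadevum]
  result: [yadevum]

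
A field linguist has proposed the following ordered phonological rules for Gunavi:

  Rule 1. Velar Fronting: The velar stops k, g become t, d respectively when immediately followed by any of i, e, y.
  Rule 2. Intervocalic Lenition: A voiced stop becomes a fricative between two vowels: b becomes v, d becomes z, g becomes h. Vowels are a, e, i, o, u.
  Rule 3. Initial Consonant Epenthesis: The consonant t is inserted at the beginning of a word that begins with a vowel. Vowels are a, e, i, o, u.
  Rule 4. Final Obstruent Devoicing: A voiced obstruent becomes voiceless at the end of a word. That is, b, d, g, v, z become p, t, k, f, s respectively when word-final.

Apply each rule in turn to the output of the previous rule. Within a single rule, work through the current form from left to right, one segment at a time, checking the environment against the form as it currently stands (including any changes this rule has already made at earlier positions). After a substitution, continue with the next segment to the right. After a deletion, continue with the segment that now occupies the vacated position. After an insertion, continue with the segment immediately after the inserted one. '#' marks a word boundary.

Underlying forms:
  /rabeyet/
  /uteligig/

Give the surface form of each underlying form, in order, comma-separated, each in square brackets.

/rabeyet/:
  Rule 1 Velar Fronting: no change — [rabeyet]
  Rule 2 Intervocalic Lenition: [rabeyet] → [raveyet]
  Rule 3 Initial Consonant Epenthesis: no change — [raveyet]
  Rule 4 Final Obstruent Devoicing: no change — [raveyet]
/uteligig/:
  Rule 1 Velar Fronting: [uteligig] → [utelidig]
  Rule 2 Intervocalic Lenition: [utelidig] → [utelizig]
  Rule 3 Initial Consonant Epenthesis: [utelizig] → [tutelizig]
  Rule 4 Final Obstruent Devoicing: [tutelizig] → [tutelizik]

[raveyet], [tutelizik]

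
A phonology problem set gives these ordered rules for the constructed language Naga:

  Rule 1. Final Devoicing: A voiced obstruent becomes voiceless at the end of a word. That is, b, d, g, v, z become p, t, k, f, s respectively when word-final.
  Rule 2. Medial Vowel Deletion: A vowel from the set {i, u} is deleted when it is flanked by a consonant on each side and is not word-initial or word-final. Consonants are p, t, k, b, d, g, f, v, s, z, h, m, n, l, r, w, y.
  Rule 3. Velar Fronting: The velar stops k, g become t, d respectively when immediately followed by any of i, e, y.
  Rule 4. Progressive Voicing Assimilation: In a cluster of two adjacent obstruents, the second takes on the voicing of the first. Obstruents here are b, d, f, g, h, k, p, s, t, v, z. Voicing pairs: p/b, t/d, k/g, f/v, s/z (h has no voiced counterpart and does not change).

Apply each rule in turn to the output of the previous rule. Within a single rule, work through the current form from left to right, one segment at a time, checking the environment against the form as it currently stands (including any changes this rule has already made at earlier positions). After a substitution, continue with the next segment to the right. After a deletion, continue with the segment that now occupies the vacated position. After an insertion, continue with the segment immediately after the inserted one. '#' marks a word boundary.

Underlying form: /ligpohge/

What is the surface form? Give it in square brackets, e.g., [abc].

[lgbohte]

Rule 1 Final Devoicing: no change — [ligpohge]
Rule 2 Medial Vowel Deletion: [ligpohge] → [lgpohge]
Rule 3 Velar Fronting: [lgpohge] → [lgpohde]
Rule 4 Progressive Voicing Assimilation: [lgpohde] → [lgbohte]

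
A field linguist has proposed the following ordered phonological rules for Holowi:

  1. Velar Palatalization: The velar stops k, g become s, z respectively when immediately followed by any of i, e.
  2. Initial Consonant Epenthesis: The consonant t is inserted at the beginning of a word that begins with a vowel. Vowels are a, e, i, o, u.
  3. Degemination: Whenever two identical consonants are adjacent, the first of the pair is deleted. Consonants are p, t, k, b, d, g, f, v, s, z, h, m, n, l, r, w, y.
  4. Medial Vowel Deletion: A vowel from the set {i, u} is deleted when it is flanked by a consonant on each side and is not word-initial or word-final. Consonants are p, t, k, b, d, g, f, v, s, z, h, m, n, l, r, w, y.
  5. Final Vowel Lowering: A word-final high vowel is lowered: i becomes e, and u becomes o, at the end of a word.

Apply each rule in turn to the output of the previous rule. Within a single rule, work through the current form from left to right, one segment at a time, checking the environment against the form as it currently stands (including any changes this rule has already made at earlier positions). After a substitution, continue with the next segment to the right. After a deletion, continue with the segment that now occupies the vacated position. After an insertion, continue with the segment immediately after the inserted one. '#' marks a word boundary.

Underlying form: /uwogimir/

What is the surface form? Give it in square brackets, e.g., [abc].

1 Velar Palatalization: [uwogimir] → [uwozimir]
2 Initial Consonant Epenthesis: [uwozimir] → [tuwozimir]
3 Degemination: no change — [tuwozimir]
4 Medial Vowel Deletion: [tuwozimir] → [twozmr]
5 Final Vowel Lowering: no change — [twozmr]

[twozmr]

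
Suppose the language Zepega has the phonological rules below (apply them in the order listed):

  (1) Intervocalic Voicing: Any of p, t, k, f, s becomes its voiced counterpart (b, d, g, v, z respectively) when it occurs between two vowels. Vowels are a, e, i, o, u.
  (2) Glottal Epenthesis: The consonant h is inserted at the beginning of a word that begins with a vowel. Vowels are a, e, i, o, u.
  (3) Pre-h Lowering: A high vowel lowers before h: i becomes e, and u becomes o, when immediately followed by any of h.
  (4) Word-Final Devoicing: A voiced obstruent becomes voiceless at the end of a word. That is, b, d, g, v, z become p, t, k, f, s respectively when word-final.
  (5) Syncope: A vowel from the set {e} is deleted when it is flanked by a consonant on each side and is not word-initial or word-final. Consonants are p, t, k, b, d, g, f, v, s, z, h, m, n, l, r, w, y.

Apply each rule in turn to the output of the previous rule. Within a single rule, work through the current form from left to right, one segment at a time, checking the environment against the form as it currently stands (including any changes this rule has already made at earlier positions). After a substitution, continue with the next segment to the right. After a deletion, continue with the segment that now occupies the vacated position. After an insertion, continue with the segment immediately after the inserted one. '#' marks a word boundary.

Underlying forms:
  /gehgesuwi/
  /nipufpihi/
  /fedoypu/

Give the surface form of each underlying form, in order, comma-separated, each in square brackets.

[ghgzuwi], [nibufphi], [fdoypu]

/gehgesuwi/:
  (1) Intervocalic Voicing: [gehgesuwi] → [gehgezuwi]
  (2) Glottal Epenthesis: no change — [gehgezuwi]
  (3) Pre-h Lowering: no change — [gehgezuwi]
  (4) Word-Final Devoicing: no change — [gehgezuwi]
  (5) Syncope: [gehgezuwi] → [ghgzuwi]
/nipufpihi/:
  (1) Intervocalic Voicing: [nipufpihi] → [nibufpihi]
  (2) Glottal Epenthesis: no change — [nibufpihi]
  (3) Pre-h Lowering: [nibufpihi] → [nibufpehi]
  (4) Word-Final Devoicing: no change — [nibufpehi]
  (5) Syncope: [nibufpehi] → [nibufphi]
/fedoypu/:
  (1) Intervocalic Voicing: no change — [fedoypu]
  (2) Glottal Epenthesis: no change — [fedoypu]
  (3) Pre-h Lowering: no change — [fedoypu]
  (4) Word-Final Devoicing: no change — [fedoypu]
  (5) Syncope: [fedoypu] → [fdoypu]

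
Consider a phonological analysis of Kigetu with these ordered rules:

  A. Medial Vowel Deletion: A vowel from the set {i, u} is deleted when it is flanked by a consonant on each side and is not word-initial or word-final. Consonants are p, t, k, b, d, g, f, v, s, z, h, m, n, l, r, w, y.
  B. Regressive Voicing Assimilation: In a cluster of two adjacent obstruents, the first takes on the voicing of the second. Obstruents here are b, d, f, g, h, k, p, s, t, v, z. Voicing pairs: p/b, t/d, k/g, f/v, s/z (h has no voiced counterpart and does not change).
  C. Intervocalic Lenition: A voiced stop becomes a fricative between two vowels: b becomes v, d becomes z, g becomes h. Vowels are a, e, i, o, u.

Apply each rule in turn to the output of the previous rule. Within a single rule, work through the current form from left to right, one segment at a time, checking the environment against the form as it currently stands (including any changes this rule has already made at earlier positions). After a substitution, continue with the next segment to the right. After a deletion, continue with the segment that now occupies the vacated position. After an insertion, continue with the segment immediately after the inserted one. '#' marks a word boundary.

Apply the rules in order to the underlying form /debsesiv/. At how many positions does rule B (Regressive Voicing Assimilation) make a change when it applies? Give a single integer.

A Medial Vowel Deletion: [debsesiv] → [debsesv]
B Regressive Voicing Assimilation: [debsesv] → [depsezv]
C Intervocalic Lenition: no change — [depsezv]
Rule B changed 2 position(s).

2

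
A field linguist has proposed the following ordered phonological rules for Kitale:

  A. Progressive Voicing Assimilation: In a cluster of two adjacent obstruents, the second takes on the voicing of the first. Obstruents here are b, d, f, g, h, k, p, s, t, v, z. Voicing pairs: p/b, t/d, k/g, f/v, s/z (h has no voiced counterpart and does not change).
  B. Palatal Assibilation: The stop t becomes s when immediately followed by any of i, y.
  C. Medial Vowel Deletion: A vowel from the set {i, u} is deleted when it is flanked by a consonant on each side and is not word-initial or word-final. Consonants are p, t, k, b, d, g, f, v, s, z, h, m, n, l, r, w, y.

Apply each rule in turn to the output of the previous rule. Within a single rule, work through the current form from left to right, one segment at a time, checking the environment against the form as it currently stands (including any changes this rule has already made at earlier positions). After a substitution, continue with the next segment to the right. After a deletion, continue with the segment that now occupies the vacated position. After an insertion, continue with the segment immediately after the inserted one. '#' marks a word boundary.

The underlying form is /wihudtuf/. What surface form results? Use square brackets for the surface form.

A Progressive Voicing Assimilation: [wihudtuf] → [wihudduf]
B Palatal Assibilation: no change — [wihudduf]
C Medial Vowel Deletion: [wihudduf] → [whddf]

[whddf]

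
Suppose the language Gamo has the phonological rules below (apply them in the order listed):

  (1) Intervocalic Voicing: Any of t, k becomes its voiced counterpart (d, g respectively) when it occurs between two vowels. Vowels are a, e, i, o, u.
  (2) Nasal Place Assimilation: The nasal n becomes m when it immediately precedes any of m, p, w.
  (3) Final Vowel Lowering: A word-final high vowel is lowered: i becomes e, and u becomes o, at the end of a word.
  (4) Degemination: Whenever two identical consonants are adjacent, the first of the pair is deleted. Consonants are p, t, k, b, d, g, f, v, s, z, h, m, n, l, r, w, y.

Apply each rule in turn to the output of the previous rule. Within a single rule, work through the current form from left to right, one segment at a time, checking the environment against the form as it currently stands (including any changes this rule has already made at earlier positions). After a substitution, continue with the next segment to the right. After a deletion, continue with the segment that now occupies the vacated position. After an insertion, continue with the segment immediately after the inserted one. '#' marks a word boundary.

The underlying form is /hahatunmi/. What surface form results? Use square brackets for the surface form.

(1) Intervocalic Voicing: [hahatunmi] → [hahadunmi]
(2) Nasal Place Assimilation: [hahadunmi] → [hahadummi]
(3) Final Vowel Lowering: [hahadummi] → [hahadumme]
(4) Degemination: [hahadumme] → [hahadume]

[hahadume]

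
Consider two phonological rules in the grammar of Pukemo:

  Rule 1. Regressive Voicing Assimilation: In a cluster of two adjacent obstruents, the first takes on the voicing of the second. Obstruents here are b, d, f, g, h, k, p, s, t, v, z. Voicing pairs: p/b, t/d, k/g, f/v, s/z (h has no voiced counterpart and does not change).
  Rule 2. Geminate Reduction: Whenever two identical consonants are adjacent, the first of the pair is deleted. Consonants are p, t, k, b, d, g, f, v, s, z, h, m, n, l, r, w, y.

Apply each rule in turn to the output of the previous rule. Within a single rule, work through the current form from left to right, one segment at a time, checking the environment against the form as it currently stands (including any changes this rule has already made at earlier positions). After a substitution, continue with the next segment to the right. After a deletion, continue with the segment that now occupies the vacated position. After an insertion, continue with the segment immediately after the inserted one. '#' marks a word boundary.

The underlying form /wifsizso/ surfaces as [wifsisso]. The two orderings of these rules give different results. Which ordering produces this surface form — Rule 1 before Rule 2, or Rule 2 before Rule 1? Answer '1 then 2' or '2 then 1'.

Order 1 then 2:
  1 Regressive Voicing Assimilation: [wifsizso] → [wifsisso]
  2 Geminate Reduction: [wifsisso] → [wifsiso]
  result: [wifsiso]
Order 2 then 1:
  2 Geminate Reduction: no change — [wifsizso]
  1 Regressive Voicing Assimilation: [wifsizso] → [wifsisso]
  result: [wifsisso]

2 then 1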